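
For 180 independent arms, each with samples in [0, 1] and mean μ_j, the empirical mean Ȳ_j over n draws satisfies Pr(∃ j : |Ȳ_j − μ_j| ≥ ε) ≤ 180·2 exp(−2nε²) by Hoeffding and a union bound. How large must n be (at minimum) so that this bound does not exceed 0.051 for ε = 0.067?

Need 2·180·exp(−2nε²) ≤ 0.051, i.e. exp(−2nε²) ≤ 0.051/360.
So 2nε² ≥ ln(360/0.051) = 8.862034.
Hence n ≥ 8.862034/(2·0.067²) = 987.083.
The smallest integer n is 988.

988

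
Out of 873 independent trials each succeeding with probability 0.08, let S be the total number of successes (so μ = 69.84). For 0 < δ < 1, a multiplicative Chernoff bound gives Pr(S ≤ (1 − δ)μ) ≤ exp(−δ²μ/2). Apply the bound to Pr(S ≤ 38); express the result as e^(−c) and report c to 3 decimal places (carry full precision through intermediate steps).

7.258

Write 38 = (1 − δ)μ, so δ = 1 − 38/69.84 = 0.4558992…
Then the exponent is δ²μ/2 = (μ − 38)²/(2μ) = 7.257915.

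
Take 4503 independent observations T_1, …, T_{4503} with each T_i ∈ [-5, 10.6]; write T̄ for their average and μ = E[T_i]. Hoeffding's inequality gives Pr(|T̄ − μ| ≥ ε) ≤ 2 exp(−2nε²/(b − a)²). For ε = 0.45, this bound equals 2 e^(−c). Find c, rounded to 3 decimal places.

c = 2nε²/(b − a)² = 2·4503·0.45² / 15.6² = 7.4939.

7.494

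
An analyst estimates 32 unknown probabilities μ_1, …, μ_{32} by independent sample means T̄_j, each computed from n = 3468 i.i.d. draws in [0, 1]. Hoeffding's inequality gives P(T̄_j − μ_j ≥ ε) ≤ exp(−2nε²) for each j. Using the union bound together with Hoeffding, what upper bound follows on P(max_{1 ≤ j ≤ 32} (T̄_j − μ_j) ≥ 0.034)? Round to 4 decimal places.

0.0105

Per-experiment Hoeffding bound: exp(−2·3468·0.034²) = exp(−8.01802) = 0.00032947.
Union bound over 32 events: 32·0.00032947 = 0.01054.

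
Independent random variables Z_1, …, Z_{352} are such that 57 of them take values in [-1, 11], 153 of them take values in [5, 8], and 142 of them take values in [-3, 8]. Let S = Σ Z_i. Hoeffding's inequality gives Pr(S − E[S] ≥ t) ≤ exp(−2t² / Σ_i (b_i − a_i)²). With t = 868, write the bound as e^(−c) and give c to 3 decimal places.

56.295

Σ(b_i − a_i)² = 57·12² + 153·3² + 142·11² = 26767.
c = 2t² / 26767 = 2·868² / 26767 = 56.2950.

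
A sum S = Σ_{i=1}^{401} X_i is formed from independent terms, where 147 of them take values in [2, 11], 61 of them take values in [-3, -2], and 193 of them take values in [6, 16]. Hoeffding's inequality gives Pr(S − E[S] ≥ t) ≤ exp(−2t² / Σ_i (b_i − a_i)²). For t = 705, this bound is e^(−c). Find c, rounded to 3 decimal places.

Σ(b_i − a_i)² = 147·9² + 61·1² + 193·10² = 31268.
c = 2t² / 31268 = 2·705² / 31268 = 31.7913.

31.791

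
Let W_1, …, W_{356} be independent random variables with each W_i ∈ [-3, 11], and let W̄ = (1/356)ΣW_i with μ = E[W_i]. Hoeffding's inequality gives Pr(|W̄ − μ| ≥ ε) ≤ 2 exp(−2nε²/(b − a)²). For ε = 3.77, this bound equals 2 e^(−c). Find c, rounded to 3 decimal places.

c = 2nε²/(b − a)² = 2·356·3.77² / 14² = 51.6305.

51.631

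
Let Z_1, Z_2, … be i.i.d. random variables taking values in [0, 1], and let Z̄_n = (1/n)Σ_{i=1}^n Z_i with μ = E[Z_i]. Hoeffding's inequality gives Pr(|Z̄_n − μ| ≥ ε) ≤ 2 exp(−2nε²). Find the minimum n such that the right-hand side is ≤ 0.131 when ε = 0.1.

Require 2·exp(−2nε²) ≤ 0.131, i.e. 2nε² ≥ ln(2/0.131) = 2.725705.
So n ≥ 2.725705 / (2·0.1²) = 136.285.
The smallest integer n is 137.

137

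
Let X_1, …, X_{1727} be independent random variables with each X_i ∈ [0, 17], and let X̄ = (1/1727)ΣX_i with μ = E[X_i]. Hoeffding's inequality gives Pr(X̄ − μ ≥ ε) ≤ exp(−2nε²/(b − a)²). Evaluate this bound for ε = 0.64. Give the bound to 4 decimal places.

0.0075

Exponent: 2nε²/(b − a)² = 2·1727·0.64² / 17² = 4.89536.
Bound = exp(−4.89536) = 0.00748.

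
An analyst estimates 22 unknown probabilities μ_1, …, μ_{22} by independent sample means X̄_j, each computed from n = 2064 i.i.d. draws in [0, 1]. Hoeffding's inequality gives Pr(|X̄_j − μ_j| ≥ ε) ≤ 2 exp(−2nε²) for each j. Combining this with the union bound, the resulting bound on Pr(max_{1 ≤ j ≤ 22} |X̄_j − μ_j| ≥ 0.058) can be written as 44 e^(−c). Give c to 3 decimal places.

Union bound over the 22 events: Pr(max_{1 ≤ j ≤ 22} |X̄_j − μ_j| ≥ 0.058) ≤ 22·2·exp(−2nε²) = 44 exp(−2·2064·0.058²).
So c = 2·2064·0.058² = 13.8866.

13.887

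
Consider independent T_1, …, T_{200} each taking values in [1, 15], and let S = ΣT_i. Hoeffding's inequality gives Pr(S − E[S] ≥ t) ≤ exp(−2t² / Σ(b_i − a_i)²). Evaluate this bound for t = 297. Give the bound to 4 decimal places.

Σ(b_i − a_i)² = 200·(14)² = 39200.
Exponent = 2·297²/39200 = 4.5005.
Bound = exp(−4.5005) = 0.01110.

0.0111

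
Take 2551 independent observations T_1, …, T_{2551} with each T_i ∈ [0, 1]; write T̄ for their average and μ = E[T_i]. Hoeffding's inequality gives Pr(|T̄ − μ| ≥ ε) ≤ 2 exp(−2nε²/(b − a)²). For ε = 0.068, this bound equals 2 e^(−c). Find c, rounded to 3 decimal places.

c = 2nε²/(b − a)² = 2·2551·0.068² / 1² = 23.5916.

23.592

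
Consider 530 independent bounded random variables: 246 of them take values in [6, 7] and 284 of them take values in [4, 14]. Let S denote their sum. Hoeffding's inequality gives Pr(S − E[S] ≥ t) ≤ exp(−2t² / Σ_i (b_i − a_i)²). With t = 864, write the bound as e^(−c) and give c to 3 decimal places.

52.119

Σ(b_i − a_i)² = 246·1² + 284·10² = 28646.
c = 2t² / 28646 = 2·864² / 28646 = 52.1187.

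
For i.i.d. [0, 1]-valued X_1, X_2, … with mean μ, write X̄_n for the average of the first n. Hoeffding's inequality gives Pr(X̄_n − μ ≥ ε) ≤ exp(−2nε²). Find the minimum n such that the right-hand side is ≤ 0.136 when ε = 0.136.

Require exp(−2nε²) ≤ 0.136, i.e. 2nε² ≥ ln(1/0.136) = 1.995100.
So n ≥ 1.995100 / (2·0.136²) = 53.933.
The smallest integer n is 54.

54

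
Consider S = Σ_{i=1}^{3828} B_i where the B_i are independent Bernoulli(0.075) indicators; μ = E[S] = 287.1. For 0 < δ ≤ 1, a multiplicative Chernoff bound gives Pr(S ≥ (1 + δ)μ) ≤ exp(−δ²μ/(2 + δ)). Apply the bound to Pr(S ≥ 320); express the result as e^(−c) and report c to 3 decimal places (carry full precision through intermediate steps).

1.783

Write 320 = (1 + δ)μ, so δ = 320/287.1 − 1 = 0.1145942…
Then the exponent is δ²μ/(2 + δ) = (320 − μ)² / (μ·(2 + δ)) = 1.782919.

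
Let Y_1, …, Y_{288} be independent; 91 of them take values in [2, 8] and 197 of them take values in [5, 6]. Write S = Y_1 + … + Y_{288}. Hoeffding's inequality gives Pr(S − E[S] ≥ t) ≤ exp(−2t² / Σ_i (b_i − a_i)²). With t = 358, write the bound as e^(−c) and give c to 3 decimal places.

Σ(b_i − a_i)² = 91·6² + 197·1² = 3473.
c = 2t² / 3473 = 2·358² / 3473 = 73.8059.

73.806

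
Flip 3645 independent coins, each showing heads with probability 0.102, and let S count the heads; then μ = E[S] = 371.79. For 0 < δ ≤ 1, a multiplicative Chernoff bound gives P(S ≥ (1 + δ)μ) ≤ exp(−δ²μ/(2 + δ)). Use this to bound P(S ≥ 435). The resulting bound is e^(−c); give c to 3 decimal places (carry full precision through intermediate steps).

4.952

Write 435 = (1 + δ)μ, so δ = 435/371.79 − 1 = 0.1700153…
Then the exponent is δ²μ/(2 + δ) = (435 − μ)² / (μ·(2 + δ)) = 4.952347.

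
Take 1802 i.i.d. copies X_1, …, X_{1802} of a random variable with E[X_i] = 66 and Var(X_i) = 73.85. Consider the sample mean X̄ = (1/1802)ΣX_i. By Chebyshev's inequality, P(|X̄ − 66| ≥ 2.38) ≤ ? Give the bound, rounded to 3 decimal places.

0.007

Var(X̄) = Var(X_i)/n = 73.85/1802 = 0.040982.
Chebyshev: P(|X̄ − 66| ≥ 2.38) ≤ Var(X̄)/(2.38)² = 73.85/(1802·2.38²) = 0.0072.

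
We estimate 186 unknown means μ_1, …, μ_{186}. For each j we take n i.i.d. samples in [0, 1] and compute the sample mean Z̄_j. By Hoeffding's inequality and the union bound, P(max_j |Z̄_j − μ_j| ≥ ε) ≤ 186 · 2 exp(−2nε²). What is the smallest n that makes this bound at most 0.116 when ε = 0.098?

Need 2·186·exp(−2nε²) ≤ 0.116, i.e. exp(−2nε²) ≤ 0.116/372.
So 2nε² ≥ ln(372/0.116) = 8.073059.
Hence n ≥ 8.073059/(2·0.098²) = 420.297.
The smallest integer n is 421.

421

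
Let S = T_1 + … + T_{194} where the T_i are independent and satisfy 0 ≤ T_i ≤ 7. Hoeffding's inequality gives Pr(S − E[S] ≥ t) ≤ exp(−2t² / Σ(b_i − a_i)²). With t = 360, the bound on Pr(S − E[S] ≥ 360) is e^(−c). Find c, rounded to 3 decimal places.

Σ(b_i − a_i)² = 194·(7)² = 9506.
c = 2t²/9506 = 2·360²/9506 = 27.2670.

27.267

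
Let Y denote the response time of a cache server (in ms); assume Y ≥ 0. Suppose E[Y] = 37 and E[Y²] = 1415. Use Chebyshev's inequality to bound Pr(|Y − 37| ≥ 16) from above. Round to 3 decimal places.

0.180

Var(Y) = E[Y²] − (E[Y])² = 1415 − 1369 = 46.
Chebyshev's inequality: Pr(|Y − μ| ≥ t) ≤ Var(Y)/t² = 46/256 = 0.1797.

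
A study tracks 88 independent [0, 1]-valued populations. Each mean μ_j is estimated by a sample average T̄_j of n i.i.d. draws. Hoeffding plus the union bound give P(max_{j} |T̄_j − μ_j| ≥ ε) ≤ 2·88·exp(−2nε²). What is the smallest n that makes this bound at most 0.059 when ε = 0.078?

658

Need 2·88·exp(−2nε²) ≤ 0.059, i.e. exp(−2nε²) ≤ 0.059/176.
So 2nε² ≥ ln(176/0.059) = 8.000702.
Hence n ≥ 8.000702/(2·0.078²) = 657.520.
The smallest integer n is 658.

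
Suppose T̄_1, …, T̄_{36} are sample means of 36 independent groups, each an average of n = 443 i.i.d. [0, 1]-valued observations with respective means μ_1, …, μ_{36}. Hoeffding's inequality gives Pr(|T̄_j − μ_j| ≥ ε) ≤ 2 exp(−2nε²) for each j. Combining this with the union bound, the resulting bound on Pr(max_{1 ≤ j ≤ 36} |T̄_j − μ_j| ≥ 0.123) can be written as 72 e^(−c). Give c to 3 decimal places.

13.404

Union bound over the 36 events: Pr(max_{1 ≤ j ≤ 36} |T̄_j − μ_j| ≥ 0.123) ≤ 36·2·exp(−2nε²) = 72 exp(−2·443·0.123²).
So c = 2·443·0.123² = 13.4043.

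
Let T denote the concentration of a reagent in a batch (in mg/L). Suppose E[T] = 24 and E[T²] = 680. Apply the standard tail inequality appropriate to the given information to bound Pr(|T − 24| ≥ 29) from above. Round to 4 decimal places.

0.1237

The first two moments determine the variance, so Chebyshev's inequality is the sharpest standard bound available.
Var(T) = E[T²] − (E[T])² = 680 − 576 = 104.
Chebyshev's inequality: Pr(|T − μ| ≥ t) ≤ Var(T)/t² = 104/841 = 0.1237.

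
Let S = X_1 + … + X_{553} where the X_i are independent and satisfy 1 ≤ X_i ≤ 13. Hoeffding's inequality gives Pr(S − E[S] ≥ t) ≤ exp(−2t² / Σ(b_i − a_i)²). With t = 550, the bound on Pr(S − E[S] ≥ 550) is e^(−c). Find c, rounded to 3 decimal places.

Σ(b_i − a_i)² = 553·(12)² = 79632.
c = 2t²/79632 = 2·550²/79632 = 7.5974.

7.597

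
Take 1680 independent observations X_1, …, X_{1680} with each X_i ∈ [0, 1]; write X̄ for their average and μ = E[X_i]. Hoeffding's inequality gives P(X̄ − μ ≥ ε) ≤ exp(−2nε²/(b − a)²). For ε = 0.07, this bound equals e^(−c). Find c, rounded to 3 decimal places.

c = 2nε²/(b − a)² = 2·1680·0.07² / 1² = 16.4640.

16.464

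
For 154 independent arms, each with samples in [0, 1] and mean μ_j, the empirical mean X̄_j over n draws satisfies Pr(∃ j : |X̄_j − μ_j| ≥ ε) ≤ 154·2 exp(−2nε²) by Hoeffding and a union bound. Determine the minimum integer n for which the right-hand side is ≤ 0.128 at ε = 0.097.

Need 2·154·exp(−2nε²) ≤ 0.128, i.e. exp(−2nε²) ≤ 0.128/308.
So 2nε² ≥ ln(308/0.128) = 7.785825.
Hence n ≥ 7.785825/(2·0.097²) = 413.743.
The smallest integer n is 414.

414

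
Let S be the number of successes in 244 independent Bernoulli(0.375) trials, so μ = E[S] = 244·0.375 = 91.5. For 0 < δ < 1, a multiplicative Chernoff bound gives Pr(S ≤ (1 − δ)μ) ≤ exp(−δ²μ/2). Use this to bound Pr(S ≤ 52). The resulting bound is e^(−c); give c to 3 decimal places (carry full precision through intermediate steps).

Write 52 = (1 − δ)μ, so δ = 1 − 52/91.5 = 0.431694…
Then the exponent is δ²μ/2 = (μ − 52)²/(2μ) = 8.525956.

8.526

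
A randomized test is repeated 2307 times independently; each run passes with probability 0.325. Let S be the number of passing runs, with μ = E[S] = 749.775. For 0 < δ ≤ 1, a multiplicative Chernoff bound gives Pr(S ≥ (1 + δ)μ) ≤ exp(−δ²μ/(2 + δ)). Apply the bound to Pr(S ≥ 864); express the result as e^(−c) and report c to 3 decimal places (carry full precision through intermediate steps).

8.085

Write 864 = (1 + δ)μ, so δ = 864/749.775 − 1 = 0.1523457…
Then the exponent is δ²μ/(2 + δ) = (864 − μ)² / (μ·(2 + δ)) = 8.084987.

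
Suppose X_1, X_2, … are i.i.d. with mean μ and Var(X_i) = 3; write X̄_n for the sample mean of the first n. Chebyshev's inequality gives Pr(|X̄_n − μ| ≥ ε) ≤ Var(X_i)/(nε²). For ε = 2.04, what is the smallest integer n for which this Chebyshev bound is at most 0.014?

Require 3/(n·2.04²) ≤ 0.014, i.e. n ≥ 3/(0.014·2.04²) = 51.491.
The smallest integer n is 52.

52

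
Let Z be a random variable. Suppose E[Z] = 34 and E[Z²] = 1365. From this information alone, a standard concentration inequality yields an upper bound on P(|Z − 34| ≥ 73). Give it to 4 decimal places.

0.0392

The first two moments determine the variance, so Chebyshev's inequality is the sharpest standard bound available.
Var(Z) = E[Z²] − (E[Z])² = 1365 − 1156 = 209.
Chebyshev's inequality: P(|Z − μ| ≥ t) ≤ Var(Z)/t² = 209/5329 = 0.0392.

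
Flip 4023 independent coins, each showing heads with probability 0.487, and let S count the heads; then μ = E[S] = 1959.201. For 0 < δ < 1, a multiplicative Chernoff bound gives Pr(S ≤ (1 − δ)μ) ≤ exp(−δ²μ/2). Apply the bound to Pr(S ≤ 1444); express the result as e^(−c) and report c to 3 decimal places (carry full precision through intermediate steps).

67.740

Write 1444 = (1 − δ)μ, so δ = 1 − 1444/1959.201 = 0.2629649…
Then the exponent is δ²μ/2 = (μ − 1444)²/(2μ) = 67.739877.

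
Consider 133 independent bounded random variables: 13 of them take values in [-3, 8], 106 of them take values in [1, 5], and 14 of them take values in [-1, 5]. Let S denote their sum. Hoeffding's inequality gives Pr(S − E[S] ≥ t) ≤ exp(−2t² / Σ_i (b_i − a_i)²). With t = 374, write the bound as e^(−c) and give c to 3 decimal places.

Σ(b_i − a_i)² = 13·11² + 106·4² + 14·6² = 3773.
c = 2t² / 3773 = 2·374² / 3773 = 74.1458.

74.146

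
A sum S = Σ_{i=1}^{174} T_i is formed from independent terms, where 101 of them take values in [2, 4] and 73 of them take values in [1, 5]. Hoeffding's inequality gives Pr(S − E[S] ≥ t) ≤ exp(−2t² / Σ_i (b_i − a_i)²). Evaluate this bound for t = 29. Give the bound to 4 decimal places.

0.3430

Σ(b_i − a_i)² = 101·2² + 73·4² = 1572.
Exponent = 2·29² / 1572 = 1.06997.
Bound = exp(−1.06997) = 0.34302.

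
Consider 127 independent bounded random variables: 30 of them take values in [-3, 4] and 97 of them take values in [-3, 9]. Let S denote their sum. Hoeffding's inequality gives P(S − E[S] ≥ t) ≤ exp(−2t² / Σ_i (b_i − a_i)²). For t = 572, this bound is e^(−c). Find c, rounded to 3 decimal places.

42.387

Σ(b_i − a_i)² = 30·7² + 97·12² = 15438.
c = 2t² / 15438 = 2·572² / 15438 = 42.3868.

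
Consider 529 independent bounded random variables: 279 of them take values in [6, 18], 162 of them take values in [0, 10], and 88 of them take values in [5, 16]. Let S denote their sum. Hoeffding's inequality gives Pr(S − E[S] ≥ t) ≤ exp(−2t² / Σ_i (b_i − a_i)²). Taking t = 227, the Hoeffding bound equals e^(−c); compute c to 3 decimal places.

Σ(b_i − a_i)² = 279·12² + 162·10² + 88·11² = 67024.
c = 2t² / 67024 = 2·227² / 67024 = 1.5376.

1.538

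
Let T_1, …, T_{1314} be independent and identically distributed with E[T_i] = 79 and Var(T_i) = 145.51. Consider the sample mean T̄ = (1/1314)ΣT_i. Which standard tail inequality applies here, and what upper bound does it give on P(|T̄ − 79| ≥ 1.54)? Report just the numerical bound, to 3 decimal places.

0.047

With mean and variance of each term known, Chebyshev's inequality bounds the deviation of the sum (or sample mean).
Var(T̄) = Var(T_i)/n = 145.51/1314 = 0.11074.
Chebyshev: P(|T̄ − 79| ≥ 1.54) ≤ Var(T̄)/(1.54)² = 145.51/(1314·1.54²) = 0.0467.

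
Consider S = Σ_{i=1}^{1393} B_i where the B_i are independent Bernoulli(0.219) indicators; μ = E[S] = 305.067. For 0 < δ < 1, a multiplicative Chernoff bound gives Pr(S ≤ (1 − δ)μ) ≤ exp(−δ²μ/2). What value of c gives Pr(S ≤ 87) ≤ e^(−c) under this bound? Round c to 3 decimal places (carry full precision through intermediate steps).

77.939

Write 87 = (1 − δ)μ, so δ = 1 − 87/305.067 = 0.7148167…
Then the exponent is δ²μ/2 = (μ − 87)²/(2μ) = 77.938972.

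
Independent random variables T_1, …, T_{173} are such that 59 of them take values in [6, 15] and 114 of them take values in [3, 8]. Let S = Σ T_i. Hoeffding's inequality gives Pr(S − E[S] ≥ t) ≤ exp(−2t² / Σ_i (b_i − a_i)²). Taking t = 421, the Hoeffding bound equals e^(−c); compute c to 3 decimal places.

46.465

Σ(b_i − a_i)² = 59·9² + 114·5² = 7629.
c = 2t² / 7629 = 2·421² / 7629 = 46.4651.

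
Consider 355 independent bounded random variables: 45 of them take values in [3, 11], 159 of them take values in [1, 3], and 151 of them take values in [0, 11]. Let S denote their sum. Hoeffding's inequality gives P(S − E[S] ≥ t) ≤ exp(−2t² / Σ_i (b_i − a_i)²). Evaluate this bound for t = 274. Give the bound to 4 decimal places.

0.0010

Σ(b_i − a_i)² = 45·8² + 159·2² + 151·11² = 21787.
Exponent = 2·274² / 21787 = 6.89182.
Bound = exp(−6.89182) = 0.00102.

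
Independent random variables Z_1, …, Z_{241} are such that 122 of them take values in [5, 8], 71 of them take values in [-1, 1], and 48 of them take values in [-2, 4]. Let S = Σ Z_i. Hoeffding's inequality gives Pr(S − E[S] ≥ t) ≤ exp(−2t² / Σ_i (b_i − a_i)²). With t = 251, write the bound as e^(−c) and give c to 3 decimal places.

40.515

Σ(b_i − a_i)² = 122·3² + 71·2² + 48·6² = 3110.
c = 2t² / 3110 = 2·251² / 3110 = 40.5151.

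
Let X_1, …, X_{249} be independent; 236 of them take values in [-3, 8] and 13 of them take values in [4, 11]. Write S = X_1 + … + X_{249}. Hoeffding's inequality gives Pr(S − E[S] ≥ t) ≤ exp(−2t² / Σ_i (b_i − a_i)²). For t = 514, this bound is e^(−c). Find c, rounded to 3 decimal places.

Σ(b_i − a_i)² = 236·11² + 13·7² = 29193.
c = 2t² / 29193 = 2·514² / 29193 = 18.1000.

18.100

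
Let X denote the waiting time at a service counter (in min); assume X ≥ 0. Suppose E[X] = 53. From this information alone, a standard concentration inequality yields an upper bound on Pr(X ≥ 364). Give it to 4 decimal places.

0.1456

Only the mean of a non-negative variable is known, so Markov's inequality is the applicable tail bound.
Markov's inequality: for a non-negative random variable, Pr(X ≥ a) ≤ E[X]/a.
Here E[X] = 53 and a = 364, so the bound is 53/364 = 0.1456.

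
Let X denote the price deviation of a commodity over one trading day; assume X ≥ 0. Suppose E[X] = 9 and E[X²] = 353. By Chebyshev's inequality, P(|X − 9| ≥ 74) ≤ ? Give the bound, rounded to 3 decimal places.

Var(X) = E[X²] − (E[X])² = 353 − 81 = 272.
Chebyshev's inequality: P(|X − μ| ≥ t) ≤ Var(X)/t² = 272/5476 = 0.0497.

0.050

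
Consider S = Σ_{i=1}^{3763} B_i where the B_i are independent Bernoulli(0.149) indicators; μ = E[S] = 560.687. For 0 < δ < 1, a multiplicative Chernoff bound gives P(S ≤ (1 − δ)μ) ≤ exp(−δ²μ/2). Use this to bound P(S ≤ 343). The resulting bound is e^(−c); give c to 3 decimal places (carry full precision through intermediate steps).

Write 343 = (1 − δ)μ, so δ = 1 − 343/560.687 = 0.3882505…
Then the exponent is δ²μ/2 = (μ − 343)²/(2μ) = 42.258542.

42.259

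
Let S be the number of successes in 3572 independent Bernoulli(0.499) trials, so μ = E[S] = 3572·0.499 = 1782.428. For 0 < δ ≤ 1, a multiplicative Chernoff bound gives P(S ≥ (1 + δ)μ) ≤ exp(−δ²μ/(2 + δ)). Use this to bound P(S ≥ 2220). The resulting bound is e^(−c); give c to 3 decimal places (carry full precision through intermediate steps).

Write 2220 = (1 + δ)μ, so δ = 2220/1782.428 − 1 = 0.2454921…
Then the exponent is δ²μ/(2 + δ) = (2220 − μ)² / (μ·(2 + δ)) = 47.838276.

47.838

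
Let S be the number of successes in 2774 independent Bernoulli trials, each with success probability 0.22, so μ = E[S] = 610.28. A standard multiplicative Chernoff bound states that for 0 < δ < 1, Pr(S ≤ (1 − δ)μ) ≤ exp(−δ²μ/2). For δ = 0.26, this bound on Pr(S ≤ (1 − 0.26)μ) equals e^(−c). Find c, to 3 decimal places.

20.627

c = δ²μ/2 = 0.26²·610.28/2 = 20.6275.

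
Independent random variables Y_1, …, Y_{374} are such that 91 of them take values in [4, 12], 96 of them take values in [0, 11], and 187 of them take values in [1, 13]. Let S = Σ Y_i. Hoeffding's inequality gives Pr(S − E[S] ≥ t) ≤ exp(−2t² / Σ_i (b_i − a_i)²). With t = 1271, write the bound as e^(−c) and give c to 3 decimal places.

Σ(b_i − a_i)² = 91·8² + 96·11² + 187·12² = 44368.
c = 2t² / 44368 = 2·1271² / 44368 = 72.8201.

72.820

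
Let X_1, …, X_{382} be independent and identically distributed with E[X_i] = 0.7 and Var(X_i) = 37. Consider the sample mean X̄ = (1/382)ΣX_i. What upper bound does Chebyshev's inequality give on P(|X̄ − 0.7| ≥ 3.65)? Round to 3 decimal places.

0.007

Var(X̄) = Var(X_i)/n = 37/382 = 0.096859.
Chebyshev: P(|X̄ − 0.7| ≥ 3.65) ≤ Var(X̄)/(3.65)² = 37/(382·3.65²) = 0.0073.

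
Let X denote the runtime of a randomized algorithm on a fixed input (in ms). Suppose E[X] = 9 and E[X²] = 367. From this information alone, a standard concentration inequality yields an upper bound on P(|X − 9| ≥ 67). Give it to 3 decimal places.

0.064

The first two moments determine the variance, so Chebyshev's inequality is the sharpest standard bound available.
Var(X) = E[X²] − (E[X])² = 367 − 81 = 286.
Chebyshev's inequality: P(|X − μ| ≥ t) ≤ Var(X)/t² = 286/4489 = 0.0637.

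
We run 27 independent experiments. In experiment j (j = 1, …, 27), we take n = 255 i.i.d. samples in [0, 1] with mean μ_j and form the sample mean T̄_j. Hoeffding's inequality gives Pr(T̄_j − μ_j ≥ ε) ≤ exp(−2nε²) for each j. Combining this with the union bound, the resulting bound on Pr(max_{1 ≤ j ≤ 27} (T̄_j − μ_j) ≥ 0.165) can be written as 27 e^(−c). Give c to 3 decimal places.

13.885

Union bound over the 27 events: Pr(max_{1 ≤ j ≤ 27} (T̄_j − μ_j) ≥ 0.165) ≤ 27·exp(−2nε²) = 27 exp(−2·255·0.165²).
So c = 2·255·0.165² = 13.8848.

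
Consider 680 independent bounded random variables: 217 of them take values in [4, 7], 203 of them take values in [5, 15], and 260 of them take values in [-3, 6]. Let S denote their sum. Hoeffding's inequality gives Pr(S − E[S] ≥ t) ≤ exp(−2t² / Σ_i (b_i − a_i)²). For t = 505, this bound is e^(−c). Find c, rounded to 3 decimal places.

Σ(b_i − a_i)² = 217·3² + 203·10² + 260·9² = 43313.
c = 2t² / 43313 = 2·505² / 43313 = 11.7759.

11.776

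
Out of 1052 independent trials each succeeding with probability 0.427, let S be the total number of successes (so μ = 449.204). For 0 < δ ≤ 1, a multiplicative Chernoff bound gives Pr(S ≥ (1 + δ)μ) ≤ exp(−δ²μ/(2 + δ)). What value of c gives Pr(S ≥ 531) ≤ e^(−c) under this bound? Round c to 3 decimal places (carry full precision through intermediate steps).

Write 531 = (1 + δ)μ, so δ = 531/449.204 − 1 = 0.182091…
Then the exponent is δ²μ/(2 + δ) = (531 − μ)² / (μ·(2 + δ)) = 6.825707.

6.826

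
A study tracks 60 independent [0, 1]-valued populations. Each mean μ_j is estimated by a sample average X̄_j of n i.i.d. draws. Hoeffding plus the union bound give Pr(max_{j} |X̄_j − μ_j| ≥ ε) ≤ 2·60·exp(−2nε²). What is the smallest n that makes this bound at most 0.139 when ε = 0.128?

Need 2·60·exp(−2nε²) ≤ 0.139, i.e. exp(−2nε²) ≤ 0.139/120.
So 2nε² ≥ ln(120/0.139) = 6.760773.
Hence n ≥ 6.760773/(2·0.128²) = 206.322.
The smallest integer n is 207.

207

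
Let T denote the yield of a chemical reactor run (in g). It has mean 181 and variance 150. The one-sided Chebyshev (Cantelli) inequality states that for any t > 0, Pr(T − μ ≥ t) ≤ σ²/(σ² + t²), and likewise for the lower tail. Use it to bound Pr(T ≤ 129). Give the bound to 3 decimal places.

0.053

Here σ² = 150 and t = 52, so σ² + t² = 2854.
Cantelli's bound: 150/2854 = 0.0526.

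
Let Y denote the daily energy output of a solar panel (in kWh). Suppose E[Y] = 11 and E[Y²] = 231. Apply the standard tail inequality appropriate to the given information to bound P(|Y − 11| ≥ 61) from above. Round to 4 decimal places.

0.0296

The first two moments determine the variance, so Chebyshev's inequality is the sharpest standard bound available.
Var(Y) = E[Y²] − (E[Y])² = 231 − 121 = 110.
Chebyshev's inequality: P(|Y − μ| ≥ t) ≤ Var(Y)/t² = 110/3721 = 0.0296.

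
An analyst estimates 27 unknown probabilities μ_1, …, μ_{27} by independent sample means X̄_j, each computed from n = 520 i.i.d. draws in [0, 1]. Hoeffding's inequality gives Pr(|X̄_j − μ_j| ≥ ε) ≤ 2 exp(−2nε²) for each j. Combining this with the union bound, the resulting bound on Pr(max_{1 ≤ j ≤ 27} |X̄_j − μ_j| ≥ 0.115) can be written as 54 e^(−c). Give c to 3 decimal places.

13.754

Union bound over the 27 events: Pr(max_{1 ≤ j ≤ 27} |X̄_j − μ_j| ≥ 0.115) ≤ 27·2·exp(−2nε²) = 54 exp(−2·520·0.115²).
So c = 2·520·0.115² = 13.7540.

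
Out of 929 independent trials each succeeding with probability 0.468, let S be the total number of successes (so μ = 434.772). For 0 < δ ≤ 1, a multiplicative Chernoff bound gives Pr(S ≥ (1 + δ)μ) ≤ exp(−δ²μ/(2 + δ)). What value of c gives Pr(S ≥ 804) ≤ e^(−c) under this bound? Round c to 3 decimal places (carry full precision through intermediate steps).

Write 804 = (1 + δ)μ, so δ = 804/434.772 − 1 = 0.8492451…
Then the exponent is δ²μ/(2 + δ) = (804 − μ)² / (μ·(2 + δ)) = 110.051984.

110.052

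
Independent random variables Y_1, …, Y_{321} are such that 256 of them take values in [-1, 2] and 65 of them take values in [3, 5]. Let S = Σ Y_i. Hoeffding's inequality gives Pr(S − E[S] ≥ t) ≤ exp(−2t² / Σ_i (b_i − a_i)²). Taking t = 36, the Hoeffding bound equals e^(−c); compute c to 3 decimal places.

1.011

Σ(b_i − a_i)² = 256·3² + 65·2² = 2564.
c = 2t² / 2564 = 2·36² / 2564 = 1.0109.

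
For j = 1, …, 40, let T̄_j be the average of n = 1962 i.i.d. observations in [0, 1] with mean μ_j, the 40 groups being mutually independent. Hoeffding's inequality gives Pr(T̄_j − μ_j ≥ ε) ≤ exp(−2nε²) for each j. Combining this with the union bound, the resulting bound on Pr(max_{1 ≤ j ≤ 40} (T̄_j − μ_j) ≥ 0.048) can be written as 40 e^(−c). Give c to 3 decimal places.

9.041

Union bound over the 40 events: Pr(max_{1 ≤ j ≤ 40} (T̄_j − μ_j) ≥ 0.048) ≤ 40·exp(−2nε²) = 40 exp(−2·1962·0.048²).
So c = 2·1962·0.048² = 9.0409.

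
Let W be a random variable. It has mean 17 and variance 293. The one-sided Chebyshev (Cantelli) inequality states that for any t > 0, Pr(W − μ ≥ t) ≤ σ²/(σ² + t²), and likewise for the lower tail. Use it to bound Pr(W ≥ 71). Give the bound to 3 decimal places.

Here σ² = 293 and t = 54, so σ² + t² = 3209.
Cantelli's bound: 293/3209 = 0.0913.

0.091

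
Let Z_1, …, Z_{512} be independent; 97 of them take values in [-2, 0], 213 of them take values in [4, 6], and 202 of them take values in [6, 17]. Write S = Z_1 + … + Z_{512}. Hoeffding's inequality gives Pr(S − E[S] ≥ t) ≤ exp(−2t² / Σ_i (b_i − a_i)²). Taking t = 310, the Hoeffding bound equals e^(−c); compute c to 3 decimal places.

7.484

Σ(b_i − a_i)² = 97·2² + 213·2² + 202·11² = 25682.
c = 2t² / 25682 = 2·310² / 25682 = 7.4838.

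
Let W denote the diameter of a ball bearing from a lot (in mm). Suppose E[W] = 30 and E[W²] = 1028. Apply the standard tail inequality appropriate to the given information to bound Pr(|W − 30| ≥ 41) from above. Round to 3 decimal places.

0.076

The first two moments determine the variance, so Chebyshev's inequality is the sharpest standard bound available.
Var(W) = E[W²] − (E[W])² = 1028 − 900 = 128.
Chebyshev's inequality: Pr(|W − μ| ≥ t) ≤ Var(W)/t² = 128/1681 = 0.0761.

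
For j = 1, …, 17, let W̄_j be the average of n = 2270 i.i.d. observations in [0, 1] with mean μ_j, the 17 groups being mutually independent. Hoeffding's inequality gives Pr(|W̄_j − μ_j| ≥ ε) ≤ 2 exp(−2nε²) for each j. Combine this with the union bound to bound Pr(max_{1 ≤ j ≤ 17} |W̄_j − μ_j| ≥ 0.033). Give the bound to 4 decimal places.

0.2423

Per-experiment Hoeffding bound: 2·exp(−2·2270·0.033²) = 2·exp(−4.94406) = 0.014251.
Union bound over 17 events: 17·0.014251 = 0.24227.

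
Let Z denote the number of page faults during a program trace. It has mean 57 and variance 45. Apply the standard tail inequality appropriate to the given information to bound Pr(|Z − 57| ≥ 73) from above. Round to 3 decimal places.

0.008

Mean and variance are known, so Chebyshev's inequality applies.
Chebyshev: Pr(|Z − μ| ≥ t) ≤ Var(Z)/t².
Bound = 45 / 5329 = 0.0084.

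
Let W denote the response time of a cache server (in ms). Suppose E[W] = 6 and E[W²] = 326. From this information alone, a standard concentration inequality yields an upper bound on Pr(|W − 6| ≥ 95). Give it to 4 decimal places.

The first two moments determine the variance, so Chebyshev's inequality is the sharpest standard bound available.
Var(W) = E[W²] − (E[W])² = 326 − 36 = 290.
Chebyshev's inequality: Pr(|W − μ| ≥ t) ≤ Var(W)/t² = 290/9025 = 0.0321.

0.0321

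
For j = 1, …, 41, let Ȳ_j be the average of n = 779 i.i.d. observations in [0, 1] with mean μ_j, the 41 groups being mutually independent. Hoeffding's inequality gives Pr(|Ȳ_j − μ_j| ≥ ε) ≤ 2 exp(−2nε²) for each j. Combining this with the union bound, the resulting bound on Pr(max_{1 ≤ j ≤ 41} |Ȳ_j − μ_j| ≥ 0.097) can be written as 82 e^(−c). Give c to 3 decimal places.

14.659

Union bound over the 41 events: Pr(max_{1 ≤ j ≤ 41} |Ȳ_j − μ_j| ≥ 0.097) ≤ 41·2·exp(−2nε²) = 82 exp(−2·779·0.097²).
So c = 2·779·0.097² = 14.6592.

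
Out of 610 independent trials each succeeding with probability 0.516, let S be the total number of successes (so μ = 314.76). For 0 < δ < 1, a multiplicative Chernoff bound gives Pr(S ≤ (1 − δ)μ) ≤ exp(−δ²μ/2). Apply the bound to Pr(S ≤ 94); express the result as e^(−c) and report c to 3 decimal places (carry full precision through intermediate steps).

Write 94 = (1 − δ)μ, so δ = 1 − 94/314.76 = 0.7013598…
Then the exponent is δ²μ/2 = (μ − 94)²/(2μ) = 77.416091.

77.416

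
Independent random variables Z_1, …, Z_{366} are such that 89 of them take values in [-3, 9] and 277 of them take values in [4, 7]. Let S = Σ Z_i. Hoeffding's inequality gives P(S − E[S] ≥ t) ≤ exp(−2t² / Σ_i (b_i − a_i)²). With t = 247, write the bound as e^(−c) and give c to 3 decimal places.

Σ(b_i − a_i)² = 89·12² + 277·3² = 15309.
c = 2t² / 15309 = 2·247² / 15309 = 7.9703.

7.970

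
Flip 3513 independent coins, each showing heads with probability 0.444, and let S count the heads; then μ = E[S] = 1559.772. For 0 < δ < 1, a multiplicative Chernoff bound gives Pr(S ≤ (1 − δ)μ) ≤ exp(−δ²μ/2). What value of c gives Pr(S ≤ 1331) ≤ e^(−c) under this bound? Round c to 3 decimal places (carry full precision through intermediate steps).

Write 1331 = (1 − δ)μ, so δ = 1 − 1331/1559.772 = 0.1466702…
Then the exponent is δ²μ/2 = (μ − 1331)²/(2μ) = 16.777012.

16.777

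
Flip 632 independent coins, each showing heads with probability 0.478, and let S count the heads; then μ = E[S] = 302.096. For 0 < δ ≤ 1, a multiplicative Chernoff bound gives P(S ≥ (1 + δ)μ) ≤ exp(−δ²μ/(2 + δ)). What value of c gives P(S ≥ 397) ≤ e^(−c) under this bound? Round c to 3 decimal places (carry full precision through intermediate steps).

12.883

Write 397 = (1 + δ)μ, so δ = 397/302.096 − 1 = 0.3141518…
Then the exponent is δ²μ/(2 + δ) = (397 − μ)² / (μ·(2 + δ)) = 12.883451.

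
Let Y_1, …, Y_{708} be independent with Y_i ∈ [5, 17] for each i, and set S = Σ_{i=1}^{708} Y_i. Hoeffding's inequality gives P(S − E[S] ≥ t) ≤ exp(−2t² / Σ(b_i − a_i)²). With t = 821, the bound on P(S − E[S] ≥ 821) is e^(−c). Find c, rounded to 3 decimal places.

Σ(b_i − a_i)² = 708·(12)² = 101952.
c = 2t²/101952 = 2·821²/101952 = 13.2227.

13.223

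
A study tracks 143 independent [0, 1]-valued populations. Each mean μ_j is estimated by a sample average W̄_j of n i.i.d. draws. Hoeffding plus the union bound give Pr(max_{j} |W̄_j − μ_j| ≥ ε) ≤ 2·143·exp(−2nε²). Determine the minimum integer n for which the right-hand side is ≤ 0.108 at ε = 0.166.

Need 2·143·exp(−2nε²) ≤ 0.108, i.e. exp(−2nε²) ≤ 0.108/286.
So 2nε² ≥ ln(286/0.108) = 7.881616.
Hence n ≥ 7.881616/(2·0.166²) = 143.011.
The smallest integer n is 144.

144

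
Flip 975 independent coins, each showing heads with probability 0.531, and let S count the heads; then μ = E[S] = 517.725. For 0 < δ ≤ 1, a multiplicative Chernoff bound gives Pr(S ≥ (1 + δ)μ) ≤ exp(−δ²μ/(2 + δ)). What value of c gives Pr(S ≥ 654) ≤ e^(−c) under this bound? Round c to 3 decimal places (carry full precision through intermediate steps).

15.849

Write 654 = (1 + δ)μ, so δ = 654/517.725 − 1 = 0.2632189…
Then the exponent is δ²μ/(2 + δ) = (654 − μ)² / (μ·(2 + δ)) = 15.849176.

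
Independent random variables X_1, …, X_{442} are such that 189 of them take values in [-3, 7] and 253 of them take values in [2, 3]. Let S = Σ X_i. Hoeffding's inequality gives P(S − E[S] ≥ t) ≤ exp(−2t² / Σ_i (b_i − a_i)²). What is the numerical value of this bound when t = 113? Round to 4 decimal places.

Σ(b_i − a_i)² = 189·10² + 253·1² = 19153.
Exponent = 2·113² / 19153 = 1.33337.
Bound = exp(−1.33337) = 0.26359.

0.2636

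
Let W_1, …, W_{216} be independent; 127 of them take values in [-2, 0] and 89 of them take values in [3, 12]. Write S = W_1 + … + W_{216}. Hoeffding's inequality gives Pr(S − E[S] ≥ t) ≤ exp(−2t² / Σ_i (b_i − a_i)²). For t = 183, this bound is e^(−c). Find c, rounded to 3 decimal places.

Σ(b_i − a_i)² = 127·2² + 89·9² = 7717.
c = 2t² / 7717 = 2·183² / 7717 = 8.6793.

8.679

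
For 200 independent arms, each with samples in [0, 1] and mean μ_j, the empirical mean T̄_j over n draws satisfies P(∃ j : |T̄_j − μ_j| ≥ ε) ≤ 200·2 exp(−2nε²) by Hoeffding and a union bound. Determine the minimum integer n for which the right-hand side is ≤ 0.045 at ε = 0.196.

Need 2·200·exp(−2nε²) ≤ 0.045, i.e. exp(−2nε²) ≤ 0.045/400.
So 2nε² ≥ ln(400/0.045) = 9.092557.
Hence n ≥ 9.092557/(2·0.196²) = 118.343.
The smallest integer n is 119.

119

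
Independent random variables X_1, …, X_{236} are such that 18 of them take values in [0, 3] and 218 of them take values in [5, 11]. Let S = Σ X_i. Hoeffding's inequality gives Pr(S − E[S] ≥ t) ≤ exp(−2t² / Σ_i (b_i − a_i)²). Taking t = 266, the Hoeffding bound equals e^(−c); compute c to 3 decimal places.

Σ(b_i − a_i)² = 18·3² + 218·6² = 8010.
c = 2t² / 8010 = 2·266² / 8010 = 17.6669.

17.667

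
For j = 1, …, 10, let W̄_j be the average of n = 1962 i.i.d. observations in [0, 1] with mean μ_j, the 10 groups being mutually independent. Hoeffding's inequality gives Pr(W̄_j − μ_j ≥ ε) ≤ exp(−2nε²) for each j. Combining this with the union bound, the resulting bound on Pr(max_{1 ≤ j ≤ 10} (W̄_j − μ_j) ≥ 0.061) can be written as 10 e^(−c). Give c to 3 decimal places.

Union bound over the 10 events: Pr(max_{1 ≤ j ≤ 10} (W̄_j − μ_j) ≥ 0.061) ≤ 10·exp(−2nε²) = 10 exp(−2·1962·0.061²).
So c = 2·1962·0.061² = 14.6012.

14.601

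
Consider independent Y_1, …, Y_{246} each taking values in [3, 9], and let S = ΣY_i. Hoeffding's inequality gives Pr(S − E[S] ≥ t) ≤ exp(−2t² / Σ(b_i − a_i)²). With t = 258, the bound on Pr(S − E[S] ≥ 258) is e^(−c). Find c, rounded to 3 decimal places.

15.033

Σ(b_i − a_i)² = 246·(6)² = 8856.
c = 2t²/8856 = 2·258²/8856 = 15.0325.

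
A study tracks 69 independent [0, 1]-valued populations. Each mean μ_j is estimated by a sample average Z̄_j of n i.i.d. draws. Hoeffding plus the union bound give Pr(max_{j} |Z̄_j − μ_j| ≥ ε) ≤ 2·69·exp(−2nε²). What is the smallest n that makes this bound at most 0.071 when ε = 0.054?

1299

Need 2·69·exp(−2nε²) ≤ 0.071, i.e. exp(−2nε²) ≤ 0.071/138.
So 2nε² ≥ ln(138/0.071) = 7.572329.
Hence n ≥ 7.572329/(2·0.054²) = 1298.410.
The smallest integer n is 1299.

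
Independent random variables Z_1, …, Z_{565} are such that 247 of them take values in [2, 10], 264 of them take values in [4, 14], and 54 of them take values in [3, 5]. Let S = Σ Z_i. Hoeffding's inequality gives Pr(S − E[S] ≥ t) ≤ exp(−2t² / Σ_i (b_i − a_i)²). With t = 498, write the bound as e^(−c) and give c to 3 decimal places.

11.692

Σ(b_i − a_i)² = 247·8² + 264·10² + 54·2² = 42424.
c = 2t² / 42424 = 2·498² / 42424 = 11.6917.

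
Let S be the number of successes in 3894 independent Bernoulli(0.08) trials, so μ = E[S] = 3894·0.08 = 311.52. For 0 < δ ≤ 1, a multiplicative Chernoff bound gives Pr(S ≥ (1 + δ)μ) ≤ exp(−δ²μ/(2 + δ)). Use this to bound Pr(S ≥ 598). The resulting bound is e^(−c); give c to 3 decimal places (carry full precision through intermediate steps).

Write 598 = (1 + δ)μ, so δ = 598/311.52 − 1 = 0.9196199…
Then the exponent is δ²μ/(2 + δ) = (598 − μ)² / (μ·(2 + δ)) = 90.235278.

90.235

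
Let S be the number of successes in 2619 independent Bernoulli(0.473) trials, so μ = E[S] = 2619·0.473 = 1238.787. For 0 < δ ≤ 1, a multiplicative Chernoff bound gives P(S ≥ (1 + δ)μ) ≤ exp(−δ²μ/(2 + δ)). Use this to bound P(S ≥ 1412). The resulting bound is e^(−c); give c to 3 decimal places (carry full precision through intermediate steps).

Write 1412 = (1 + δ)μ, so δ = 1412/1238.787 − 1 = 0.1398247…
Then the exponent is δ²μ/(2 + δ) = (1412 − μ)² / (μ·(2 + δ)) = 11.318429.

11.318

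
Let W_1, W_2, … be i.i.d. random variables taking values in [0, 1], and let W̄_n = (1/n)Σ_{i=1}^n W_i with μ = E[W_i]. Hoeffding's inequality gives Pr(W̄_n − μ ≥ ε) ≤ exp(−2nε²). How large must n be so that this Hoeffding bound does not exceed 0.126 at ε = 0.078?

Require exp(−2nε²) ≤ 0.126, i.e. 2nε² ≥ ln(1/0.126) = 2.071473.
So n ≥ 2.071473 / (2·0.078²) = 170.239.
The smallest integer n is 171.

171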